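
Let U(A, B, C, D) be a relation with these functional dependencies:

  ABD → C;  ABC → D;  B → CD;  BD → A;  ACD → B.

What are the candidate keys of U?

{B}⁺: B→CD adds C, D; BD→A adds A → {A, B, C, D}.
{A, C, D}⁺: ACD→B adds B → {A, B, C, D}. Minimal: {C, D}⁺ = {C, D}; {A, D}⁺ = {A, D}; {A, C}⁺ = {A, C} — none reach the full schema.

{B}; {A, C, D}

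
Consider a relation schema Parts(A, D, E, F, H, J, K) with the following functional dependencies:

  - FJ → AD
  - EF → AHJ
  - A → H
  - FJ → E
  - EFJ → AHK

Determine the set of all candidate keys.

Attribute F never appears on the right-hand side of any dependency, so F must belong to every candidate key.
{F}⁺ = {F}, which is not all of the schema, so we must add further attributes.
{E, F}⁺: EF→AHJ adds A, H, J; EFJ→AHK adds K; FJ→AD adds D → {A, D, E, F, H, J, K}. Minimal: {F}⁺ = {F}; {E}⁺ = {E} — none reach the full schema.
{F, J}⁺: FJ→AD adds A, D; A→H adds H; FJ→E adds E; EFJ→AHK adds K → {A, D, E, F, H, J, K}. Minimal: {J}⁺ = {J}; {F}⁺ = {F} — none reach the full schema.

{E, F}, {F, J}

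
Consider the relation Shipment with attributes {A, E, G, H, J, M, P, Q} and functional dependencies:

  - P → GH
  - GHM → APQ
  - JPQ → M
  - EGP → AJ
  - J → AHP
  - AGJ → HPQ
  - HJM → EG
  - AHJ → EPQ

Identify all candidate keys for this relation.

{J}⁺: J→AHP adds A, H, P; AHJ→EPQ adds E, Q; P→GH adds G; JPQ→M adds M → {A, E, G, H, J, M, P, Q}.
{E, P}⁺: P→GH adds G, H; EGP→AJ adds A, J; AGJ→HPQ adds Q; JPQ→M adds M → {A, E, G, H, J, M, P, Q}. Minimal: {P}⁺ = {G, H, P}; {E}⁺ = {E} — none reach the full schema.
{E, G, H, M}⁺: GHM→APQ adds A, P, Q; EGP→AJ adds J → {A, E, G, H, J, M, P, Q}. Minimal: {G, H, M}⁺ = {A, G, H, M, P, Q}; {E, H, M}⁺ = {E, H, M}; {E, G, M}⁺ = {E, G, M}; … — none reach the full schema.

{J}; {E, P}; {E, G, H, M}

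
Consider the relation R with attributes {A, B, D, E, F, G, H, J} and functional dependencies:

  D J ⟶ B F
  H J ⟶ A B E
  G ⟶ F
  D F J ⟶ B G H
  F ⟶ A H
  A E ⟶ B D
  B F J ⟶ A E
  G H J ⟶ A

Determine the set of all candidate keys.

{D, J}, {F, J}, {G, J}, {H, J}, {A, E, J}

{D, J}⁺: DJ→BF adds B, F; DFJ→BGH adds G, H; F→AH adds A; BFJ→AE adds E → {A, B, D, E, F, G, H, J}.
{F, J}⁺: F→AH adds A, H; HJ→ABE adds B, E; AE→BD adds D; DFJ→BGH adds G → {A, B, D, E, F, G, H, J}.
{G, J}⁺: G→F adds F; F→AH adds A, H; HJ→ABE adds B, E; AE→BD adds D → {A, B, D, E, F, G, H, J}.
{H, J}⁺: HJ→ABE adds A, B, E; AE→BD adds D; DJ→BF adds F; DFJ→BGH adds G → {A, B, D, E, F, G, H, J}.
{A, E, J}⁺: AE→BD adds B, D; DJ→BF adds F; DFJ→BGH adds G, H → {A, B, D, E, F, G, H, J}.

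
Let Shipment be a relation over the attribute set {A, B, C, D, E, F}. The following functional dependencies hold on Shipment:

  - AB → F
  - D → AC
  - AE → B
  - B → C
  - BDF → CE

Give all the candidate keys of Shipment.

{B, D}, {D, E}

Attribute D never appears on the right-hand side of any dependency, so D must belong to every candidate key.
{D}⁺ = {A, C, D}, which is not all of the schema, so we must add further attributes.
{B, D}⁺: D→AC adds A, C; AB→F adds F; BDF→CE adds E → {A, B, C, D, E, F}.
{D, E}⁺: D→AC adds A, C; AE→B adds B; AB→F adds F → {A, B, C, D, E, F}.
Any other superkey contains one of these as a subset, so there are no further candidate keys.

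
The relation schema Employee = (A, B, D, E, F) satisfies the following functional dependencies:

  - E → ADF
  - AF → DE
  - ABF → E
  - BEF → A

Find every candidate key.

Attribute B never appears on the right-hand side of any dependency, so B must belong to every candidate key.
{B}⁺ = {B}, which is not all of the schema, so we must add further attributes.
{B, E}⁺: E→ADF adds A, D, F → {A, B, D, E, F}. Minimal: {E}⁺ = {A, D, E, F}; {B}⁺ = {B} — none reach the full schema.
{A, B, F}⁺: AF→DE adds D, E → {A, B, D, E, F}. Minimal: {B, F}⁺ = {B, F}; {A, F}⁺ = {A, D, E, F}; {A, B}⁺ = {A, B} — none reach the full schema.

{B, E}; {A, B, F}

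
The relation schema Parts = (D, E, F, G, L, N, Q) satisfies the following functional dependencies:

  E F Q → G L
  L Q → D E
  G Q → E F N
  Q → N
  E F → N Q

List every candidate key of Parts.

{E, F}, {G, Q}, {F, L, Q}

{E, F}⁺: EF→NQ adds N, Q; EFQ→GL adds G, L; LQ→DE adds D → {D, E, F, G, L, N, Q}.
{G, Q}⁺: GQ→EFN adds E, F, N; EFQ→GL adds L; LQ→DE adds D → {D, E, F, G, L, N, Q}.
{F, L, Q}⁺: LQ→DE adds D, E; Q→N adds N; EFQ→GL adds G → {D, E, F, G, L, N, Q}.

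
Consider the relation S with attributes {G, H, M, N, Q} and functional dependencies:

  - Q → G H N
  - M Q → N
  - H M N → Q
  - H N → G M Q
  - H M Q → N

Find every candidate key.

{Q}⁺: Q→GHN adds G, H, N; HN→GMQ adds M → {G, H, M, N, Q}.
{H, N}⁺: HN→GMQ adds G, M, Q → {G, H, M, N, Q}. Minimal: {N}⁺ = {N}; {H}⁺ = {H} — none reach the full schema.
Any other superkey contains one of these as a subset, so there are no further candidate keys.

(Q); (H, N)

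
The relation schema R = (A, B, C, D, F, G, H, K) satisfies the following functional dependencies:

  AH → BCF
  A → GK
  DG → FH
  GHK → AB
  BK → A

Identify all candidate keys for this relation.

Attribute D never appears on the right-hand side of any dependency, so D must belong to every candidate key.
{D}⁺ = {D}, which is not all of the schema, so we must add further attributes.
{A, D}⁺: A→GK adds G, K; DG→FH adds F, H; GHK→AB adds B; AH→BCF adds C → {A, B, C, D, F, G, H, K}. Minimal: {D}⁺ = {D}; {A}⁺ = {A, G, K} — none reach the full schema.
{B, D, K}⁺: BK→A adds A; A→GK adds G; DG→FH adds F, H; AH→BCF adds C → {A, B, C, D, F, G, H, K}. Minimal: {D, K}⁺ = {D, K}; {B, K}⁺ = {A, B, G, K}; {B, D}⁺ = {B, D} — none reach the full schema.
{D, G, K}⁺: DG→FH adds F, H; GHK→AB adds A, B; AH→BCF adds C → {A, B, C, D, F, G, H, K}. Minimal: {G, K}⁺ = {G, K}; {D, K}⁺ = {D, K}; {D, G}⁺ = {D, F, G, H} — none reach the full schema.

{A, D}; {B, D, K}; {D, G, K}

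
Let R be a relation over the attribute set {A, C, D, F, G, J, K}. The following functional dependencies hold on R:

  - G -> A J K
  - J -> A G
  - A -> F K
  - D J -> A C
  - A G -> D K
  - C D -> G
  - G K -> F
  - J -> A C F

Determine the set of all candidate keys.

{G}, {J}, {C, D}

{G}⁺: G→AJK adds A, J, K; A→FK adds F; AG→DK adds D; J→ACF adds C → {A, C, D, F, G, J, K}.
{J}⁺: J→AG adds A, G; A→FK adds F, K; AG→DK adds D; J→ACF adds C → {A, C, D, F, G, J, K}.
{C, D}⁺: CD→G adds G; G→AJK adds A, J, K; A→FK adds F → {A, C, D, F, G, J, K}. Minimal: {D}⁺ = {D}; {C}⁺ = {C} — none reach the full schema.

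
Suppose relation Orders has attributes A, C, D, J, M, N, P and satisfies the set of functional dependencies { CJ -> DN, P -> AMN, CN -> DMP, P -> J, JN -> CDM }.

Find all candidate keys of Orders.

P; CJ; CN; JN

{P}⁺: P→AMN adds A, M, N; P→J adds J; JN→CDM adds C, D → {A, C, D, J, M, N, P}.
{C, J}⁺: CJ→DN adds D, N; CN→DMP adds M, P; P→AMN adds A → {A, C, D, J, M, N, P}. Minimal: {J}⁺ = {J}; {C}⁺ = {C} — none reach the full schema.
{C, N}⁺: CN→DMP adds D, M, P; P→J adds J; P→AMN adds A → {A, C, D, J, M, N, P}. Minimal: {N}⁺ = {N}; {C}⁺ = {C} — none reach the full schema.
{J, N}⁺: JN→CDM adds C, D, M; CN→DMP adds P; P→AMN adds A → {A, C, D, J, M, N, P}. Minimal: {N}⁺ = {N}; {J}⁺ = {J} — none reach the full schema.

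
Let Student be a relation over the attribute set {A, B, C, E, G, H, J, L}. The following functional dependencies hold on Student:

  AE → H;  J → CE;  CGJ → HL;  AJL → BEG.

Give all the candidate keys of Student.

Attributes A, J never appear on any right-hand side, so every candidate key must contain {A, J}.
{A, J}⁺ = {A, C, E, H, J}, which is not all of the schema, so we must add further attributes.
{A, G, J}⁺: J→CE adds C, E; CGJ→HL adds H, L; AJL→BEG adds B → {A, B, C, E, G, H, J, L}. Minimal: {G, J}⁺ = {C, E, G, H, J, L}; {A, J}⁺ = {A, C, E, H, J}; {A, G}⁺ = {A, G} — none reach the full schema.
{A, J, L}⁺: J→CE adds C, E; AJL→BEG adds B, G; AE→H adds H → {A, B, C, E, G, H, J, L}. Minimal: {J, L}⁺ = {C, E, J, L}; {A, L}⁺ = {A, L}; {A, J}⁺ = {A, C, E, H, J} — none reach the full schema.

{A, G, J}, {A, J, L}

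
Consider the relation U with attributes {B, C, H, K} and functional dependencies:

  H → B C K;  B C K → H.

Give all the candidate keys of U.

{H}⁺: H→BCK adds B, C, K → {B, C, H, K}.
{B, C, K}⁺: BCK→H adds H → {B, C, H, K}. Minimal: {C, K}⁺ = {C, K}; {B, K}⁺ = {B, K}; {B, C}⁺ = {B, C} — none reach the full schema.
Any other superkey contains one of these as a subset, so there are no further candidate keys.

H; BCK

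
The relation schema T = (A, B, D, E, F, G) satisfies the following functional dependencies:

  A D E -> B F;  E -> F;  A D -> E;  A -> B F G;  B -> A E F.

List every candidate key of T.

Attribute D never appears on the right-hand side of any dependency, so D must belong to every candidate key.
{D}⁺ = {D}, which is not all of the schema, so we must add further attributes.
{A, D}⁺: AD→E adds E; A→BFG adds B, F, G → {A, B, D, E, F, G}.
{B, D}⁺: B→AEF adds A, E, F; A→BFG adds G → {A, B, D, E, F, G}.

{A, D}, {B, D}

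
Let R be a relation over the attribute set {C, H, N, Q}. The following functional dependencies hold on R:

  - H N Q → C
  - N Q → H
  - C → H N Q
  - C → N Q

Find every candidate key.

C, NQ

{C}⁺: C→HNQ adds H, N, Q → {C, H, N, Q}.
{N, Q}⁺: NQ→H adds H; HNQ→C adds C → {C, H, N, Q}. Minimal: {Q}⁺ = {Q}; {N}⁺ = {N} — none reach the full schema.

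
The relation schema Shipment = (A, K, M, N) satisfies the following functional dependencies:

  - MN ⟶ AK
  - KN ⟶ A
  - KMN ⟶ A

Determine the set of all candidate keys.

(M, N)

Attributes M, N never appear on any right-hand side, so every candidate key must contain {M, N}.
{M, N}⁺ = {A, K, M, N}, which is all of the schema, so {M, N} is the only candidate key.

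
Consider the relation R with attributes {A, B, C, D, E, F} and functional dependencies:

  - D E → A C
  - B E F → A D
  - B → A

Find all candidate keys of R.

{B, E, F}⁺: BEF→AD adds A, D; DE→AC adds C → {A, B, C, D, E, F}.

{B, E, F}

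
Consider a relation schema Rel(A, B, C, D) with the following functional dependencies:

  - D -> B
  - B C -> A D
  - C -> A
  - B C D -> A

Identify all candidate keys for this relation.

Attribute C never appears on the right-hand side of any dependency, so C must belong to every candidate key.
{C}⁺ = {A, C}, which is not all of the schema, so we must add further attributes.
{B, C}⁺: BC→AD adds A, D → {A, B, C, D}.
{C, D}⁺: D→B adds B; BC→AD adds A → {A, B, C, D}.
Any other superkey contains one of these as a subset, so there are no further candidate keys.

BC; CD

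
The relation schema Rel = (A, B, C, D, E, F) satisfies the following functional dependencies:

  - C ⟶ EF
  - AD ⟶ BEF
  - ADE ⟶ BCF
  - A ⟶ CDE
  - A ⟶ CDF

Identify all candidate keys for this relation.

(A)

Attribute A never appears on the right-hand side of any dependency, so A must belong to every candidate key.
{A}⁺ = {A, B, C, D, E, F}, which is all of the schema, so {A} is the only candidate key.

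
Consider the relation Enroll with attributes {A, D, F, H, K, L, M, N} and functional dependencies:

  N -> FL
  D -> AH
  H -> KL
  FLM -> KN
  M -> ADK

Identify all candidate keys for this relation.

FM, MN

Attribute M never appears on the right-hand side of any dependency, so M must belong to every candidate key.
{M}⁺ = {A, D, H, K, L, M}, which is not all of the schema, so we must add further attributes.
{F, M}⁺: M→ADK adds A, D, K; D→AH adds H; H→KL adds L; FLM→KN adds N → {A, D, F, H, K, L, M, N}.
{M, N}⁺: N→FL adds F, L; FLM→KN adds K; M→ADK adds A, D; D→AH adds H → {A, D, F, H, K, L, M, N}.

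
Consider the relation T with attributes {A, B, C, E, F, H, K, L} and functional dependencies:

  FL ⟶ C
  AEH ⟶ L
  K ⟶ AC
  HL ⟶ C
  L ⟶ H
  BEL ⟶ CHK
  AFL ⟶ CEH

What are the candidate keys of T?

Attributes B, F never appear on any right-hand side, so every candidate key must contain {B, F}.
{B, F}⁺ = {B, F}, which is not all of the schema, so we must add further attributes.
{A, B, F, L}⁺: FL→C adds C; L→H adds H; AFL→CEH adds E; BEL→CHK adds K → {A, B, C, E, F, H, K, L}.
{B, E, F, L}⁺: FL→C adds C; L→H adds H; BEL→CHK adds K; K→AC adds A → {A, B, C, E, F, H, K, L}.
{B, F, K, L}⁺: FL→C adds C; K→AC adds A; L→H adds H; AFL→CEH adds E → {A, B, C, E, F, H, K, L}.
{A, B, E, F, H}⁺: AEH→L adds L; HL→C adds C; BEL→CHK adds K → {A, B, C, E, F, H, K, L}.
{B, E, F, H, K}⁺: K→AC adds A, C; AEH→L adds L → {A, B, C, E, F, H, K, L}.

{A, B, F, L}; {B, E, F, L}; {B, F, K, L}; {A, B, E, F, H}; {B, E, F, H, K}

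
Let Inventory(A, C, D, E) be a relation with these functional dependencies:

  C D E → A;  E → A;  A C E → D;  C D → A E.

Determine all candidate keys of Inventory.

Attribute C never appears on the right-hand side of any dependency, so C must belong to every candidate key.
{C}⁺ = {C}, which is not all of the schema, so we must add further attributes.
{C, D}⁺: CD→AE adds A, E → {A, C, D, E}. Minimal: {D}⁺ = {D}; {C}⁺ = {C} — none reach the full schema.
{C, E}⁺: E→A adds A; ACE→D adds D → {A, C, D, E}. Minimal: {E}⁺ = {A, E}; {C}⁺ = {C} — none reach the full schema.

CD; CE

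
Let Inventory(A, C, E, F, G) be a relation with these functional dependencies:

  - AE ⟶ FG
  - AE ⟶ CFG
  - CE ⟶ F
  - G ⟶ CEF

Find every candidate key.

Attribute A never appears on the right-hand side of any dependency, so A must belong to every candidate key.
{A}⁺ = {A}, which is not all of the schema, so we must add further attributes.
{A, E}⁺: AE→FG adds F, G; AE→CFG adds C → {A, C, E, F, G}.
{A, G}⁺: G→CEF adds C, E, F → {A, C, E, F, G}.

{A, E}, {A, G}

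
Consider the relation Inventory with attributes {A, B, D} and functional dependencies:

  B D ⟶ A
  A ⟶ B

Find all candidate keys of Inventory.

{A, D}, {B, D}

Attribute D never appears on the right-hand side of any dependency, so D must belong to every candidate key.
{D}⁺ = {D}, which is not all of the schema, so we must add further attributes.
{A, D}⁺: A→B adds B → {A, B, D}.
{B, D}⁺: BD→A adds A → {A, B, D}.
Any other superkey contains one of these as a subset, so there are no further candidate keys.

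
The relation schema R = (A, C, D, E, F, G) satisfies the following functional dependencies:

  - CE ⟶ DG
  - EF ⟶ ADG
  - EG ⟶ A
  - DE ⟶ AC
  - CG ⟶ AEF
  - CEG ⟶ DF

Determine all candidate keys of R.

{C, E}, {C, G}, {D, E}, {E, F}

{C, E}⁺: CE→DG adds D, G; EG→A adds A; CG→AEF adds F → {A, C, D, E, F, G}.
{C, G}⁺: CG→AEF adds A, E, F; CEG→DF adds D → {A, C, D, E, F, G}.
{D, E}⁺: DE→AC adds A, C; CE→DG adds G; CG→AEF adds F → {A, C, D, E, F, G}.
{E, F}⁺: EF→ADG adds A, D, G; DE→AC adds C → {A, C, D, E, F, G}.
Any other superkey contains one of these as a subset, so there are no further candidate keys.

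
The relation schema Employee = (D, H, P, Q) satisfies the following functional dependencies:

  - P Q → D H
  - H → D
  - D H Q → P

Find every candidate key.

Attribute Q never appears on the right-hand side of any dependency, so Q must belong to every candidate key.
{Q}⁺ = {Q}, which is not all of the schema, so we must add further attributes.
{H, Q}⁺: H→D adds D; DHQ→P adds P → {D, H, P, Q}.
{P, Q}⁺: PQ→DH adds D, H → {D, H, P, Q}.

{H, Q}; {P, Q}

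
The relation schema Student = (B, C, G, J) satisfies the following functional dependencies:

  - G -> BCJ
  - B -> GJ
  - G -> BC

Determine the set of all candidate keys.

B; G

{B}⁺: B→GJ adds G, J; G→BC adds C → {B, C, G, J}.
{G}⁺: G→BCJ adds B, C, J → {B, C, G, J}.
Any other superkey contains one of these as a subset, so there are no further candidate keys.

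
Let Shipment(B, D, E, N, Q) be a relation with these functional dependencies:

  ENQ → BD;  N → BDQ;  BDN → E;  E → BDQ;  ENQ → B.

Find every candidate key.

Attribute N never appears on the right-hand side of any dependency, so N must belong to every candidate key.
{N}⁺ = {B, D, E, N, Q}, which is all of the schema, so {N} is the only candidate key.

N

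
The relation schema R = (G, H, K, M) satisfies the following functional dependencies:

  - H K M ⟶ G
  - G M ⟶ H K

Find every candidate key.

Attribute M never appears on the right-hand side of any dependency, so M must belong to every candidate key.
{M}⁺ = {M}, which is not all of the schema, so we must add further attributes.
{G, M}⁺: GM→HK adds H, K → {G, H, K, M}. Minimal: {M}⁺ = {M}; {G}⁺ = {G} — none reach the full schema.
{H, K, M}⁺: HKM→G adds G → {G, H, K, M}. Minimal: {K, M}⁺ = {K, M}; {H, M}⁺ = {H, M}; {H, K}⁺ = {H, K} — none reach the full schema.
Any other superkey contains one of these as a subset, so there are no further candidate keys.

{G, M}, {H, K, M}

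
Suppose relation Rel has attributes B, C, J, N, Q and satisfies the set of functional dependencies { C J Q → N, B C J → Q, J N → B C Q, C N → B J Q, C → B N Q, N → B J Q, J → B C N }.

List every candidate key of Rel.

C, J, N

{C}⁺: C→BNQ adds B, N, Q; N→BJQ adds J → {B, C, J, N, Q}.
{J}⁺: J→BCN adds B, C, N; BCJ→Q adds Q → {B, C, J, N, Q}.
{N}⁺: N→BJQ adds B, J, Q; J→BCN adds C → {B, C, J, N, Q}.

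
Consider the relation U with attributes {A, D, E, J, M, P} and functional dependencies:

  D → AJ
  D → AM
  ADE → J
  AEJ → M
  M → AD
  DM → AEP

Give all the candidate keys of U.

{D}⁺: D→AJ adds A, J; D→AM adds M; DM→AEP adds E, P → {A, D, E, J, M, P}.
{M}⁺: M→AD adds A, D; DM→AEP adds E, P; D→AJ adds J → {A, D, E, J, M, P}.
{A, E, J}⁺: AEJ→M adds M; M→AD adds D; DM→AEP adds P → {A, D, E, J, M, P}. Minimal: {E, J}⁺ = {E, J}; {A, J}⁺ = {A, J}; {A, E}⁺ = {A, E} — none reach the full schema.
Any other superkey contains one of these as a subset, so there are no further candidate keys.

D, M, AEJ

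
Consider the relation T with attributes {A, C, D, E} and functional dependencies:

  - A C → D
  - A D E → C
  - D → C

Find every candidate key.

{A, C, E}⁺: AC→D adds D → {A, C, D, E}. Minimal: {C, E}⁺ = {C, E}; {A, E}⁺ = {A, E}; {A, C}⁺ = {A, C, D} — none reach the full schema.
{A, D, E}⁺: ADE→C adds C → {A, C, D, E}. Minimal: {D, E}⁺ = {C, D, E}; {A, E}⁺ = {A, E}; {A, D}⁺ = {A, C, D} — none reach the full schema.
Any other superkey contains one of these as a subset, so there are no further candidate keys.

{A, C, E}, {A, D, E}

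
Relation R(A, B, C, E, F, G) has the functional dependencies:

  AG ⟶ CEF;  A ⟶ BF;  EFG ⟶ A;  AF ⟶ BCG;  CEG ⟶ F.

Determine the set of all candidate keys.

{A}; {C, E, G}; {E, F, G}

{A}⁺: A→BF adds B, F; AF→BCG adds C, G; AG→CEF adds E → {A, B, C, E, F, G}.
{C, E, G}⁺: CEG→F adds F; EFG→A adds A; AF→BCG adds B → {A, B, C, E, F, G}. Minimal: {E, G}⁺ = {E, G}; {C, G}⁺ = {C, G}; {C, E}⁺ = {C, E} — none reach the full schema.
{E, F, G}⁺: EFG→A adds A; AF→BCG adds B, C → {A, B, C, E, F, G}. Minimal: {F, G}⁺ = {F, G}; {E, G}⁺ = {E, G}; {E, F}⁺ = {E, F} — none reach the full schema.
Any other superkey contains one of these as a subset, so there are no further candidate keys.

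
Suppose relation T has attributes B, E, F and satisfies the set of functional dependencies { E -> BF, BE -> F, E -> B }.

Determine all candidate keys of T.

E

Attribute E never appears on the right-hand side of any dependency, so E must belong to every candidate key.
{E}⁺ = {B, E, F}, which is all of the schema, so {E} is the only candidate key.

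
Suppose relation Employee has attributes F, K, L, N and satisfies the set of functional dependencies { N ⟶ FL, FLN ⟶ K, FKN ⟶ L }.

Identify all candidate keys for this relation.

N

Attribute N never appears on the right-hand side of any dependency, so N must belong to every candidate key.
{N}⁺ = {F, K, L, N}, which is all of the schema, so {N} is the only candidate key.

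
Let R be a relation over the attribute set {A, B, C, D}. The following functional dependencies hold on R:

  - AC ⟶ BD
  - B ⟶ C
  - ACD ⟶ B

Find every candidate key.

Attribute A never appears on the right-hand side of any dependency, so A must belong to every candidate key.
{A}⁺ = {A}, which is not all of the schema, so we must add further attributes.
{A, B}⁺: B→C adds C; AC→BD adds D → {A, B, C, D}.
{A, C}⁺: AC→BD adds B, D → {A, B, C, D}.
Any other superkey contains one of these as a subset, so there are no further candidate keys.

AB, AC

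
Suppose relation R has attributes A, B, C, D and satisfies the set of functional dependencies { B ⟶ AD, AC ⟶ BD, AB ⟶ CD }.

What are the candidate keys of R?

{B}; {A, C}

{B}⁺: B→AD adds A, D; AB→CD adds C → {A, B, C, D}.
{A, C}⁺: AC→BD adds B, D → {A, B, C, D}.
Any other superkey contains one of these as a subset, so there are no further candidate keys.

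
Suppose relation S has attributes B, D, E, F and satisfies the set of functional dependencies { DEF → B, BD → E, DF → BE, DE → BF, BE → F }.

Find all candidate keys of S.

{B, D}, {D, E}, {D, F}

Attribute D never appears on the right-hand side of any dependency, so D must belong to every candidate key.
{D}⁺ = {D}, which is not all of the schema, so we must add further attributes.
{B, D}⁺: BD→E adds E; DE→BF adds F → {B, D, E, F}. Minimal: {D}⁺ = {D}; {B}⁺ = {B} — none reach the full schema.
{D, E}⁺: DE→BF adds B, F → {B, D, E, F}. Minimal: {E}⁺ = {E}; {D}⁺ = {D} — none reach the full schema.
{D, F}⁺: DF→BE adds B, E → {B, D, E, F}. Minimal: {F}⁺ = {F}; {D}⁺ = {D} — none reach the full schema.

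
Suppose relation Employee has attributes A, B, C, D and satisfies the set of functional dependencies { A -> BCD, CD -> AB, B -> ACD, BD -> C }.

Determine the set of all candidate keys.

{A}⁺: A→BCD adds B, C, D → {A, B, C, D}.
{B}⁺: B→ACD adds A, C, D → {A, B, C, D}.
{C, D}⁺: CD→AB adds A, B → {A, B, C, D}.
Any other superkey contains one of these as a subset, so there are no further candidate keys.

{A}, {B}, {C, D}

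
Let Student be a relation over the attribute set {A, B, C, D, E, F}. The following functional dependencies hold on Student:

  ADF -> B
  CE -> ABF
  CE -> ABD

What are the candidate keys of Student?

CE

Attributes C, E never appear on any right-hand side, so every candidate key must contain {C, E}.
{C, E}⁺ = {A, B, C, D, E, F}, which is all of the schema, so {C, E} is the only candidate key.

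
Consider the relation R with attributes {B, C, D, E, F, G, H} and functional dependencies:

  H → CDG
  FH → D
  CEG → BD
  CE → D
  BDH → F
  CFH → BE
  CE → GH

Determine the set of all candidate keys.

BH, CE, EH, FH

{B, H}⁺: H→CDG adds C, D, G; BDH→F adds F; CFH→BE adds E → {B, C, D, E, F, G, H}. Minimal: {H}⁺ = {C, D, G, H}; {B}⁺ = {B} — none reach the full schema.
{C, E}⁺: CE→D adds D; CE→GH adds G, H; CEG→BD adds B; BDH→F adds F → {B, C, D, E, F, G, H}. Minimal: {E}⁺ = {E}; {C}⁺ = {C} — none reach the full schema.
{E, H}⁺: H→CDG adds C, D, G; CEG→BD adds B; BDH→F adds F → {B, C, D, E, F, G, H}. Minimal: {H}⁺ = {C, D, G, H}; {E}⁺ = {E} — none reach the full schema.
{F, H}⁺: H→CDG adds C, D, G; CFH→BE adds B, E → {B, C, D, E, F, G, H}. Minimal: {H}⁺ = {C, D, G, H}; {F}⁺ = {F} — none reach the full schema.
Any other superkey contains one of these as a subset, so there are no further candidate keys.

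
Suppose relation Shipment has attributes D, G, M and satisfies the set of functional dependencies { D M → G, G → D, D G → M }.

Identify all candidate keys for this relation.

{G}, {D, M}

{G}⁺: G→D adds D; DG→M adds M → {D, G, M}.
{D, M}⁺: DM→G adds G → {D, G, M}. Minimal: {M}⁺ = {M}; {D}⁺ = {D} — none reach the full schema.
Any other superkey contains one of these as a subset, so there are no further candidate keys.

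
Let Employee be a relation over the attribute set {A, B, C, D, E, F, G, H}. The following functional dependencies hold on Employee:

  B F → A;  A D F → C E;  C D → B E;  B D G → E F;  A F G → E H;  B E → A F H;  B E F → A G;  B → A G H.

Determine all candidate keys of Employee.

Attribute D never appears on the right-hand side of any dependency, so D must belong to every candidate key.
{D}⁺ = {D}, which is not all of the schema, so we must add further attributes.
{B, D}⁺: B→AGH adds A, G, H; BDG→EF adds E, F; ADF→CE adds C → {A, B, C, D, E, F, G, H}. Minimal: {D}⁺ = {D}; {B}⁺ = {A, B, G, H} — none reach the full schema.
{C, D}⁺: CD→BE adds B, E; BE→AFH adds A, F, H; BEF→AG adds G → {A, B, C, D, E, F, G, H}. Minimal: {D}⁺ = {D}; {C}⁺ = {C} — none reach the full schema.
{A, D, F}⁺: ADF→CE adds C, E; CD→BE adds B; BE→AFH adds H; BEF→AG adds G → {A, B, C, D, E, F, G, H}. Minimal: {D, F}⁺ = {D, F}; {A, F}⁺ = {A, F}; {A, D}⁺ = {A, D} — none reach the full schema.

(B, D); (C, D); (A, D, F)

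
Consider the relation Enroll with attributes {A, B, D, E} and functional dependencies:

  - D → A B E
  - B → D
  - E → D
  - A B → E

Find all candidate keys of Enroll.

{B}; {D}; {E}

{B}⁺: B→D adds D; D→ABE adds A, E → {A, B, D, E}.
{D}⁺: D→ABE adds A, B, E → {A, B, D, E}.
{E}⁺: E→D adds D; D→ABE adds A, B → {A, B, D, E}.
Any other superkey contains one of these as a subset, so there are no further candidate keys.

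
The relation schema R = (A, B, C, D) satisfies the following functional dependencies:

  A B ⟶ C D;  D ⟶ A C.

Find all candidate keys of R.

{A, B}, {B, D}

Attribute B never appears on the right-hand side of any dependency, so B must belong to every candidate key.
{B}⁺ = {B}, which is not all of the schema, so we must add further attributes.
{A, B}⁺: AB→CD adds C, D → {A, B, C, D}.
{B, D}⁺: D→AC adds A, C → {A, B, C, D}.
Any other superkey contains one of these as a subset, so there are no further candidate keys.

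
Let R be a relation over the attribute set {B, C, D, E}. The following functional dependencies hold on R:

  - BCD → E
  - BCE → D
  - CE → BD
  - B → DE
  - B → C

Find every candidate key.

(B), (C, E)

{B}⁺: B→DE adds D, E; B→C adds C → {B, C, D, E}.
{C, E}⁺: CE→BD adds B, D → {B, C, D, E}. Minimal: {E}⁺ = {E}; {C}⁺ = {C} — none reach the full schema.
Any other superkey contains one of these as a subset, so there are no further candidate keys.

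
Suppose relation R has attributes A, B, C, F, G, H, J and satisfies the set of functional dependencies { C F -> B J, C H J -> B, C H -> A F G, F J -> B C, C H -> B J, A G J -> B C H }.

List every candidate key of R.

(C, H); (A, G, J); (F, H, J); (A, C, F, G)

{C, H}⁺: CH→AFG adds A, F, G; CH→BJ adds B, J → {A, B, C, F, G, H, J}. Minimal: {H}⁺ = {H}; {C}⁺ = {C} — none reach the full schema.
{A, G, J}⁺: AGJ→BCH adds B, C, H; CH→AFG adds F → {A, B, C, F, G, H, J}. Minimal: {G, J}⁺ = {G, J}; {A, J}⁺ = {A, J}; {A, G}⁺ = {A, G} — none reach the full schema.
{F, H, J}⁺: FJ→BC adds B, C; CH→AFG adds A, G → {A, B, C, F, G, H, J}. Minimal: {H, J}⁺ = {H, J}; {F, J}⁺ = {B, C, F, J}; {F, H}⁺ = {F, H} — none reach the full schema.
{A, C, F, G}⁺: CF→BJ adds B, J; AGJ→BCH adds H → {A, B, C, F, G, H, J}. Minimal: {C, F, G}⁺ = {B, C, F, G, J}; {A, F, G}⁺ = {A, F, G}; {A, C, G}⁺ = {A, C, G}; … — none reach the full schema.
Any other superkey contains one of these as a subset, so there are no further candidate keys.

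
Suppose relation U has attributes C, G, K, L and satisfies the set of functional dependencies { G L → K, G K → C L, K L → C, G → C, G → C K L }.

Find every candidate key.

{G}

Attribute G never appears on the right-hand side of any dependency, so G must belong to every candidate key.
{G}⁺ = {C, G, K, L}, which is all of the schema, so {G} is the only candidate key.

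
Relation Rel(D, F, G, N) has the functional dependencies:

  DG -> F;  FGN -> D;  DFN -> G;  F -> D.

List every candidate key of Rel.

Attribute N never appears on the right-hand side of any dependency, so N must belong to every candidate key.
{N}⁺ = {N}, which is not all of the schema, so we must add further attributes.
{F, N}⁺: F→D adds D; DFN→G adds G → {D, F, G, N}.
{D, G, N}⁺: DG→F adds F → {D, F, G, N}.
Any other superkey contains one of these as a subset, so there are no further candidate keys.

{F, N}, {D, G, N}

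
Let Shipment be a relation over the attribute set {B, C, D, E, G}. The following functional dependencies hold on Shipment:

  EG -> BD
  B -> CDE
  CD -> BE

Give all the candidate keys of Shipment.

Attribute G never appears on the right-hand side of any dependency, so G must belong to every candidate key.
{G}⁺ = {G}, which is not all of the schema, so we must add further attributes.
{B, G}⁺: B→CDE adds C, D, E → {B, C, D, E, G}.
{E, G}⁺: EG→BD adds B, D; B→CDE adds C → {B, C, D, E, G}.
{C, D, G}⁺: CD→BE adds B, E → {B, C, D, E, G}.
Any other superkey contains one of these as a subset, so there are no further candidate keys.

{B, G}; {E, G}; {C, D, G}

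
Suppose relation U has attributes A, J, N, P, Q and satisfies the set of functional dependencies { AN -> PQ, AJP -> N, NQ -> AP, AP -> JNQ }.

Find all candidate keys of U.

{A, N}⁺: AN→PQ adds P, Q; AP→JNQ adds J → {A, J, N, P, Q}. Minimal: {N}⁺ = {N}; {A}⁺ = {A} — none reach the full schema.
{A, P}⁺: AP→JNQ adds J, N, Q → {A, J, N, P, Q}. Minimal: {P}⁺ = {P}; {A}⁺ = {A} — none reach the full schema.
{N, Q}⁺: NQ→AP adds A, P; AP→JNQ adds J → {A, J, N, P, Q}. Minimal: {Q}⁺ = {Q}; {N}⁺ = {N} — none reach the full schema.

{A, N}, {A, P}, {N, Q}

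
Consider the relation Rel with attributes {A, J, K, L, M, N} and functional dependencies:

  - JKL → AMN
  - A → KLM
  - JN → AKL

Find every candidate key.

AJ, JN, JKL

Attribute J never appears on the right-hand side of any dependency, so J must belong to every candidate key.
{J}⁺ = {J}, which is not all of the schema, so we must add further attributes.
{A, J}⁺: A→KLM adds K, L, M; JKL→AMN adds N → {A, J, K, L, M, N}. Minimal: {J}⁺ = {J}; {A}⁺ = {A, K, L, M} — none reach the full schema.
{J, N}⁺: JN→AKL adds A, K, L; JKL→AMN adds M → {A, J, K, L, M, N}. Minimal: {N}⁺ = {N}; {J}⁺ = {J} — none reach the full schema.
{J, K, L}⁺: JKL→AMN adds A, M, N → {A, J, K, L, M, N}. Minimal: {K, L}⁺ = {K, L}; {J, L}⁺ = {J, L}; {J, K}⁺ = {J, K} — none reach the full schema.
Any other superkey contains one of these as a subset, so there are no further candidate keys.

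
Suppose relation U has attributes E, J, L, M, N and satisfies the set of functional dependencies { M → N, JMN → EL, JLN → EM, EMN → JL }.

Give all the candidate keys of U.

{E, M}⁺: M→N adds N; EMN→JL adds J, L → {E, J, L, M, N}. Minimal: {M}⁺ = {M, N}; {E}⁺ = {E} — none reach the full schema.
{J, M}⁺: M→N adds N; JMN→EL adds E, L → {E, J, L, M, N}. Minimal: {M}⁺ = {M, N}; {J}⁺ = {J} — none reach the full schema.
{J, L, N}⁺: JLN→EM adds E, M → {E, J, L, M, N}. Minimal: {L, N}⁺ = {L, N}; {J, N}⁺ = {J, N}; {J, L}⁺ = {J, L} — none reach the full schema.
Any other superkey contains one of these as a subset, so there are no further candidate keys.

{E, M}, {J, M}, {J, L, N}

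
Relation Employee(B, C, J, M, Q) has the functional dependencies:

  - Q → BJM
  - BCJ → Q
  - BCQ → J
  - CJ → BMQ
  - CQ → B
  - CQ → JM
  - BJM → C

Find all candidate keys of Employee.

{Q}⁺: Q→BJM adds B, J, M; BJM→C adds C → {B, C, J, M, Q}.
{C, J}⁺: CJ→BMQ adds B, M, Q → {B, C, J, M, Q}. Minimal: {J}⁺ = {J}; {C}⁺ = {C} — none reach the full schema.
{B, J, M}⁺: BJM→C adds C; BCJ→Q adds Q → {B, C, J, M, Q}. Minimal: {J, M}⁺ = {J, M}; {B, M}⁺ = {B, M}; {B, J}⁺ = {B, J} — none reach the full schema.
Any other superkey contains one of these as a subset, so there are no further candidate keys.

Q, CJ, BJM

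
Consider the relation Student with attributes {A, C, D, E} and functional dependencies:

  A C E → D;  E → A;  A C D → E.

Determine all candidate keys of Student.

Attribute C never appears on the right-hand side of any dependency, so C must belong to every candidate key.
{C}⁺ = {C}, which is not all of the schema, so we must add further attributes.
{C, E}⁺: E→A adds A; ACE→D adds D → {A, C, D, E}.
{A, C, D}⁺: ACD→E adds E → {A, C, D, E}.

{C, E}, {A, C, D}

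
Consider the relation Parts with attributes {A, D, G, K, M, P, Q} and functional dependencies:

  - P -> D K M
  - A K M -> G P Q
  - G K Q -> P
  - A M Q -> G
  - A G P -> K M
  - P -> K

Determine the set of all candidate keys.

Attribute A never appears on the right-hand side of any dependency, so A must belong to every candidate key.
{A}⁺ = {A}, which is not all of the schema, so we must add further attributes.
{A, P}⁺: P→DKM adds D, K, M; AKM→GPQ adds G, Q → {A, D, G, K, M, P, Q}. Minimal: {P}⁺ = {D, K, M, P}; {A}⁺ = {A} — none reach the full schema.
{A, K, M}⁺: AKM→GPQ adds G, P, Q; P→DKM adds D → {A, D, G, K, M, P, Q}. Minimal: {K, M}⁺ = {K, M}; {A, M}⁺ = {A, M}; {A, K}⁺ = {A, K} — none reach the full schema.
{A, G, K, Q}⁺: GKQ→P adds P; AGP→KM adds M; P→DKM adds D → {A, D, G, K, M, P, Q}. Minimal: {G, K, Q}⁺ = {D, G, K, M, P, Q}; {A, K, Q}⁺ = {A, K, Q}; {A, G, Q}⁺ = {A, G, Q}; … — none reach the full schema.

(A, P); (A, K, M); (A, G, K, Q)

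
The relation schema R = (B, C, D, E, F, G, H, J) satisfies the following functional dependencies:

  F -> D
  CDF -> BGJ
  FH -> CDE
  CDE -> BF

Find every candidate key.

Attribute H never appears on the right-hand side of any dependency, so H must belong to every candidate key.
{H}⁺ = {H}, which is not all of the schema, so we must add further attributes.
{F, H}⁺: F→D adds D; FH→CDE adds C, E; CDE→BF adds B; CDF→BGJ adds G, J → {B, C, D, E, F, G, H, J}.
{C, D, E, H}⁺: CDE→BF adds B, F; CDF→BGJ adds G, J → {B, C, D, E, F, G, H, J}.
Any other superkey contains one of these as a subset, so there are no further candidate keys.

{F, H}; {C, D, E, H}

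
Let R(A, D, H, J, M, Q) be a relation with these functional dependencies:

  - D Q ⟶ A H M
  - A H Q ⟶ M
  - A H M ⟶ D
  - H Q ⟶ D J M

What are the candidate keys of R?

DQ, HQ

Attribute Q never appears on the right-hand side of any dependency, so Q must belong to every candidate key.
{Q}⁺ = {Q}, which is not all of the schema, so we must add further attributes.
{D, Q}⁺: DQ→AHM adds A, H, M; HQ→DJM adds J → {A, D, H, J, M, Q}.
{H, Q}⁺: HQ→DJM adds D, J, M; DQ→AHM adds A → {A, D, H, J, M, Q}.
Any other superkey contains one of these as a subset, so there are no further candidate keys.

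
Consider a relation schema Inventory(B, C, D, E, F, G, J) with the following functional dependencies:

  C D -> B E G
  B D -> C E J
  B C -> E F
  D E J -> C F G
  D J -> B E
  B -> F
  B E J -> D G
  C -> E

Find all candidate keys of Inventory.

(B, D); (C, D); (D, J); (B, C, J); (B, E, J)

{B, D}⁺: BD→CEJ adds C, E, J; BC→EF adds F; DEJ→CFG adds G → {B, C, D, E, F, G, J}. Minimal: {D}⁺ = {D}; {B}⁺ = {B, F} — none reach the full schema.
{C, D}⁺: CD→BEG adds B, E, G; BD→CEJ adds J; BC→EF adds F → {B, C, D, E, F, G, J}. Minimal: {D}⁺ = {D}; {C}⁺ = {C, E} — none reach the full schema.
{D, J}⁺: DJ→BE adds B, E; B→F adds F; BEJ→DG adds G; BD→CEJ adds C → {B, C, D, E, F, G, J}. Minimal: {J}⁺ = {J}; {D}⁺ = {D} — none reach the full schema.
{B, C, J}⁺: BC→EF adds E, F; BEJ→DG adds D, G → {B, C, D, E, F, G, J}. Minimal: {C, J}⁺ = {C, E, J}; {B, J}⁺ = {B, F, J}; {B, C}⁺ = {B, C, E, F} — none reach the full schema.
{B, E, J}⁺: B→F adds F; BEJ→DG adds D, G; BD→CEJ adds C → {B, C, D, E, F, G, J}. Minimal: {E, J}⁺ = {E, J}; {B, J}⁺ = {B, F, J}; {B, E}⁺ = {B, E, F} — none reach the full schema.
Any other superkey contains one of these as a subset, so there are no further candidate keys.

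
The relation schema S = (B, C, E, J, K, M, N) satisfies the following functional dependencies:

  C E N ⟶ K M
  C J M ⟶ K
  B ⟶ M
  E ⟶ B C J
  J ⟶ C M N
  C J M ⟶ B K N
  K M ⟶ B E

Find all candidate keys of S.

{E}⁺: E→BCJ adds B, C, J; J→CMN adds M, N; CJM→BKN adds K → {B, C, E, J, K, M, N}.
{J}⁺: J→CMN adds C, M, N; CJM→BKN adds B, K; KM→BE adds E → {B, C, E, J, K, M, N}.
{B, K}⁺: B→M adds M; KM→BE adds E; E→BCJ adds C, J; J→CMN adds N → {B, C, E, J, K, M, N}. Minimal: {K}⁺ = {K}; {B}⁺ = {B, M} — none reach the full schema.
{K, M}⁺: KM→BE adds B, E; E→BCJ adds C, J; J→CMN adds N → {B, C, E, J, K, M, N}. Minimal: {M}⁺ = {M}; {K}⁺ = {K} — none reach the full schema.

{E}; {J}; {B, K}; {K, M}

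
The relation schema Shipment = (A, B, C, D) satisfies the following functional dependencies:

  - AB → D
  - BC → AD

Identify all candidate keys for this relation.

{B, C}⁺: BC→AD adds A, D → {A, B, C, D}.

{B, C}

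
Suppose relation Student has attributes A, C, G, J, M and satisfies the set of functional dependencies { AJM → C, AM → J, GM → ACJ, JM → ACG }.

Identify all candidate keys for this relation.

Attribute M never appears on the right-hand side of any dependency, so M must belong to every candidate key.
{M}⁺ = {M}, which is not all of the schema, so we must add further attributes.
{A, M}⁺: AM→J adds J; JM→ACG adds C, G → {A, C, G, J, M}. Minimal: {M}⁺ = {M}; {A}⁺ = {A} — none reach the full schema.
{G, M}⁺: GM→ACJ adds A, C, J → {A, C, G, J, M}. Minimal: {M}⁺ = {M}; {G}⁺ = {G} — none reach the full schema.
{J, M}⁺: JM→ACG adds A, C, G → {A, C, G, J, M}. Minimal: {M}⁺ = {M}; {J}⁺ = {J} — none reach the full schema.

AM; GM; JM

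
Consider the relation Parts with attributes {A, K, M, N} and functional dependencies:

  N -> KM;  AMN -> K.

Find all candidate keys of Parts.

Attributes A, N never appear on any right-hand side, so every candidate key must contain {A, N}.
{A, N}⁺ = {A, K, M, N}, which is all of the schema, so {A, N} is the only candidate key.

(A, N)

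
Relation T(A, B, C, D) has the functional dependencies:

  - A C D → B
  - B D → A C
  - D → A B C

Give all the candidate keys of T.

{D}

{D}⁺: D→ABC adds A, B, C → {A, B, C, D}.
No other minimal superkey exists.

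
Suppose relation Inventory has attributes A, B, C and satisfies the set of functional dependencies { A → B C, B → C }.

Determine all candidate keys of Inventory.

Attribute A never appears on the right-hand side of any dependency, so A must belong to every candidate key.
{A}⁺ = {A, B, C}, which is all of the schema, so {A} is the only candidate key.

A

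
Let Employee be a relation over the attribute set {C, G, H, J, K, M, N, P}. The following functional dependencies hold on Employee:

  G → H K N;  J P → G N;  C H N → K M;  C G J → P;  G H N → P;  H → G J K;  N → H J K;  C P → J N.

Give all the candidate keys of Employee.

(C, G), (C, H), (C, N), (C, P)

Attribute C never appears on the right-hand side of any dependency, so C must belong to every candidate key.
{C}⁺ = {C}, which is not all of the schema, so we must add further attributes.
{C, G}⁺: G→HKN adds H, K, N; CHN→KM adds M; GHN→P adds P; H→GJK adds J → {C, G, H, J, K, M, N, P}.
{C, H}⁺: H→GJK adds G, J, K; G→HKN adds N; CHN→KM adds M; CGJ→P adds P → {C, G, H, J, K, M, N, P}.
{C, N}⁺: N→HJK adds H, J, K; CHN→KM adds M; H→GJK adds G; CGJ→P adds P → {C, G, H, J, K, M, N, P}.
{C, P}⁺: CP→JN adds J, N; JP→GN adds G; N→HJK adds H, K; CHN→KM adds M → {C, G, H, J, K, M, N, P}.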